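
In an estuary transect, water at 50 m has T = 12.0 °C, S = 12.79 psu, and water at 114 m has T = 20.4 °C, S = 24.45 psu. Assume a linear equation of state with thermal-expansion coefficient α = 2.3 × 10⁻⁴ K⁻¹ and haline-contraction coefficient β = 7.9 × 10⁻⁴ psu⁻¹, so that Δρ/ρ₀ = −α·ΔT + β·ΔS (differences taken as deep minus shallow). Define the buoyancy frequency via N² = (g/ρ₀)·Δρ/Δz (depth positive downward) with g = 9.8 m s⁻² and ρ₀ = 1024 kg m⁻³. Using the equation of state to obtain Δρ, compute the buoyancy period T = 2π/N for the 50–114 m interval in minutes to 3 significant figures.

3.14 min

ΔT = +8.4 K, ΔS = +11.66 psu (deep − shallow).
Δρ/ρ₀ = −αΔT + βΔS = -1.932 × 10⁻³ + 9.2114 × 10⁻³ = 7.2794 × 10⁻³, so Δρ ≈ 7.454 kg m⁻³.
N² = (g/ρ₀)·Δρ/Δz = g·(Δρ/ρ₀)/Δz = 9.8 × 7.2794 × 10⁻³ / 64 = 1.1147 × 10⁻³ s⁻².
N = √(1.1147 × 10⁻³) = 0.033387 rad s⁻¹ → T = 2π/N = 188.19 s = 3.1365 min ≈ 3.14 min.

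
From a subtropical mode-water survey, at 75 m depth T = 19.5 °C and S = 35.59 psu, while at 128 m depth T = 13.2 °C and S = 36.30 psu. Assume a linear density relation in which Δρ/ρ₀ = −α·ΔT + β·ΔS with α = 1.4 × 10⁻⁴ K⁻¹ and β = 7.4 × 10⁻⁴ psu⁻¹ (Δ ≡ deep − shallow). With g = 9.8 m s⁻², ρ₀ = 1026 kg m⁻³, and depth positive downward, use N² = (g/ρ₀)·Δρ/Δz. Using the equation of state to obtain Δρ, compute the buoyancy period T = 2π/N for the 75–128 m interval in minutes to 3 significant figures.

6.49 min

ΔT = -6.3 K, ΔS = +0.71 psu (deep − shallow).
Δρ/ρ₀ = −αΔT + βΔS = 8.82 × 10⁻⁴ + 5.254 × 10⁻⁴ = 1.4074 × 10⁻³, so Δρ ≈ 1.444 kg m⁻³.
N² = (g/ρ₀)·Δρ/Δz = g·(Δρ/ρ₀)/Δz = 9.8 × 1.4074 × 10⁻³ / 53 = 2.6024 × 10⁻⁴ s⁻².
N = √(2.6024 × 10⁻⁴) = 0.016132 rad s⁻¹ → T = 2π/N = 389.49 s = 6.4915 min ≈ 6.49 min.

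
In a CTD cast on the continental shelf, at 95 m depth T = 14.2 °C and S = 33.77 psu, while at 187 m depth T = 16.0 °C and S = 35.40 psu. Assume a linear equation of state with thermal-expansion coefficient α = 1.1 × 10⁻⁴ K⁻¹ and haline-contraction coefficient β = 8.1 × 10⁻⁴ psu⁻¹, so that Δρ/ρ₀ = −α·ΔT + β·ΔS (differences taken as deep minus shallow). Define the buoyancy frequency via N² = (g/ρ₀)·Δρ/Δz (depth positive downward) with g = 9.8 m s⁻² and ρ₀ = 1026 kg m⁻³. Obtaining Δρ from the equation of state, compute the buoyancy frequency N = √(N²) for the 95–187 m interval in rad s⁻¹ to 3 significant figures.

ΔT = +1.8 K, ΔS = +1.63 psu (deep − shallow).
Δρ/ρ₀ = −αΔT + βΔS = -1.98 × 10⁻⁴ + 1.3203 × 10⁻³ = 1.1223 × 10⁻³, so Δρ ≈ 1.151 kg m⁻³.
N² = (g/ρ₀)·Δρ/Δz = g·(Δρ/ρ₀)/Δz = 9.8 × 1.1223 × 10⁻³ / 92 = 1.1955 × 10⁻⁴ s⁻².
N = √(1.1955 × 10⁻⁴) = 0.010934 rad s⁻¹ ≈ 0.0109 rad s⁻¹.

0.0109 rad s⁻¹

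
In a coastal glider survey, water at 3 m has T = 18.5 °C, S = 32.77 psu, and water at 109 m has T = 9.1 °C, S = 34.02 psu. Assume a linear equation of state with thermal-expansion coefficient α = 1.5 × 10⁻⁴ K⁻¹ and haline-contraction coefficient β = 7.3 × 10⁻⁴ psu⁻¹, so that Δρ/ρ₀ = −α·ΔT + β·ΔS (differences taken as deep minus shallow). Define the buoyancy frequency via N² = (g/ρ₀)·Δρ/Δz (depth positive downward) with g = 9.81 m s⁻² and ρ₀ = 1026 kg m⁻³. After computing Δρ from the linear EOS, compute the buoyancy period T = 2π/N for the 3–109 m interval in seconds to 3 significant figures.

429 s

ΔT = -9.4 K, ΔS = +1.25 psu (deep − shallow).
Δρ/ρ₀ = −αΔT + βΔS = 1.41 × 10⁻³ + 9.125 × 10⁻⁴ = 2.3225 × 10⁻³, so Δρ ≈ 2.383 kg m⁻³.
N² = (g/ρ₀)·Δρ/Δz = g·(Δρ/ρ₀)/Δz = 9.81 × 2.3225 × 10⁻³ / 106 = 2.1494 × 10⁻⁴ s⁻².
N = √(2.1494 × 10⁻⁴) = 0.014661 rad s⁻¹ → T = 2π/N = 428.56 s ≈ 429 s.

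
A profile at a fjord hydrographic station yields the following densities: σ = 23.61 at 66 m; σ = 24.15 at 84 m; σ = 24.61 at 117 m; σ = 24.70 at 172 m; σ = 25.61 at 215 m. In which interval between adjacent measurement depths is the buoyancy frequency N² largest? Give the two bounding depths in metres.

Compute the density gradient over each adjacent pair:
  66–84 m: Δρ/Δz = 0.54/18 = 0.030 kg m⁻⁴
  84–117 m: Δρ/Δz = 0.46/33 = 0.014 kg m⁻⁴
  117–172 m: Δρ/Δz = 0.09/55 = 1.6 × 10⁻³ kg m⁻⁴
  172–215 m: Δρ/Δz = 0.91/43 = 0.021 kg m⁻⁴
The largest gradient is in the 66–84 m interval — the pycnocline.

66–84 m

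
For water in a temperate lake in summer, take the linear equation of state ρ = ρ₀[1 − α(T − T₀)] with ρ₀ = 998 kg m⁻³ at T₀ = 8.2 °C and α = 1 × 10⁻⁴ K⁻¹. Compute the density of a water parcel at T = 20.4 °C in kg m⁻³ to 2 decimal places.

T − T₀ = +12.2 K.
Bracket = 1 − α·(+12.2) = 1 + (-1.22 × 10⁻³) = 0.9987800.
ρ = 998 × 0.9987800 = 996.78 kg m⁻³.

996.78 kg m⁻³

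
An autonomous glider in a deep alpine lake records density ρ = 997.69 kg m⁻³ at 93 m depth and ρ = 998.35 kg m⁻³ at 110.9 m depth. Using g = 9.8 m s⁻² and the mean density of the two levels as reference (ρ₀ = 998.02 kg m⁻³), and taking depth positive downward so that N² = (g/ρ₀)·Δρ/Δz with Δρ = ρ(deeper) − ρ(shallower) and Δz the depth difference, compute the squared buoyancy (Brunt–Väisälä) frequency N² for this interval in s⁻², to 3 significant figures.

3.62 × 10⁻⁴ s⁻²

Δρ = 998.35 − 997.69 = 0.66 kg m⁻³ over Δz = 110.9 − 93 = 17.9 m.
N² = (9.8/998.02) × (0.66/17.9) = 3.6206 × 10⁻⁴ s⁻² ≈ 3.62 × 10⁻⁴ s⁻².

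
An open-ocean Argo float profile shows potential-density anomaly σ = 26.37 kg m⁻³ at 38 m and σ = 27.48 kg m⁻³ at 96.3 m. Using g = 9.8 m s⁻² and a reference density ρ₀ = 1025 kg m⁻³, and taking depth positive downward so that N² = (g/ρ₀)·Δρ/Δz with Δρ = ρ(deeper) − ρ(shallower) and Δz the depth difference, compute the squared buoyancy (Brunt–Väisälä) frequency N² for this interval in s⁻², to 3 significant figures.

Δρ = 1027.48 − 1026.37 = 1.11 kg m⁻³ over Δz = 96.3 − 38 = 58.3 m.
N² = (9.8/1025) × (1.11/58.3) = 1.8204 × 10⁻⁴ s⁻² ≈ 1.82 × 10⁻⁴ s⁻².

1.82 × 10⁻⁴ s⁻²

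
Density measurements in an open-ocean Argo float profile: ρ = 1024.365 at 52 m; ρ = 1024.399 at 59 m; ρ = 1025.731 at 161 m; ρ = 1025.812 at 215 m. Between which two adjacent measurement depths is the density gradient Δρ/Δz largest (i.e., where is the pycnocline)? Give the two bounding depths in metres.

59–161 m

Compute the density gradient over each adjacent pair:
  52–59 m: Δρ/Δz = 0.034/7 = 4.9 × 10⁻³ kg m⁻⁴
  59–161 m: Δρ/Δz = 1.332/102 = 0.013 kg m⁻⁴
  161–215 m: Δρ/Δz = 0.081/54 = 1.5 × 10⁻³ kg m⁻⁴
The largest gradient is in the 59–161 m interval — the pycnocline.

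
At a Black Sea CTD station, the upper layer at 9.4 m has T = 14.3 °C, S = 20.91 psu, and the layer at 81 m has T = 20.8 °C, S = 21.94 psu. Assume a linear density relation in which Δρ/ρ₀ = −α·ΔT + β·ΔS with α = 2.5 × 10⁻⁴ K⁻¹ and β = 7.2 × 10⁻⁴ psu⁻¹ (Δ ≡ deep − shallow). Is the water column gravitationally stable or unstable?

ΔT = 20.8 − 14.3 = +6.5 K and ΔS = 21.94 − 20.91 = +1.03 psu (deep − shallow).
−αΔT = -1.625 × 10⁻³; βΔS = 7.416 × 10⁻⁴; sum Δρ/ρ₀ = -8.834 × 10⁻⁴.
Δρ/ρ₀ < 0, so Δρ < 0: deeper water is lighter → statically unstable; the column would overturn.

unstable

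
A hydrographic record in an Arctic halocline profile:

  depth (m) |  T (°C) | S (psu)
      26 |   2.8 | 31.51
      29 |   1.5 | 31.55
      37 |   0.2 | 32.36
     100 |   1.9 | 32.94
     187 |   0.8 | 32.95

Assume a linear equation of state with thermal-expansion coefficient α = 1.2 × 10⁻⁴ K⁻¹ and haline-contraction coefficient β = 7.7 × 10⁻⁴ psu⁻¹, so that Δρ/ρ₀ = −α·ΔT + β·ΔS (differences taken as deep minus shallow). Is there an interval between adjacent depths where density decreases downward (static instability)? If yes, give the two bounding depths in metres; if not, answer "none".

Evaluate Δρ/ρ₀ = −αΔT + βΔS across each adjacent pair:
  26–29 m: −αΔT+βΔS = −(1.2 × 10⁻⁴)(-1.3)+(7.7 × 10⁻⁴)(+0.04) = 1.9 × 10⁻⁴ → stable
  29–37 m: −αΔT+βΔS = −(1.2 × 10⁻⁴)(-1.3)+(7.7 × 10⁻⁴)(+0.81) = 7.8 × 10⁻⁴ → stable
  37–100 m: −αΔT+βΔS = −(1.2 × 10⁻⁴)(+1.7)+(7.7 × 10⁻⁴)(+0.58) = 2.4 × 10⁻⁴ → stable
  100–187 m: −αΔT+βΔS = −(1.2 × 10⁻⁴)(-1.1)+(7.7 × 10⁻⁴)(+0.01) = 1.4 × 10⁻⁴ → stable
Every interval has Δρ > 0: the column is stably stratified throughout.

none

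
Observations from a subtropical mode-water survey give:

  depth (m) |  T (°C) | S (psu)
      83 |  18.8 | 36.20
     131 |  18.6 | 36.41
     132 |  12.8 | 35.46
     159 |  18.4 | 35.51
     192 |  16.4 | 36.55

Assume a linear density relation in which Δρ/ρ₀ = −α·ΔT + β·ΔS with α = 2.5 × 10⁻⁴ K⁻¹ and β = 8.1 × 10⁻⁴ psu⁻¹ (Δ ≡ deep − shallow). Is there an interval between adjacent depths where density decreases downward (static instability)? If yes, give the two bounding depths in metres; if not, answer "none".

Evaluate Δρ/ρ₀ = −αΔT + βΔS across each adjacent pair:
  83–131 m: −αΔT+βΔS = −(2.5 × 10⁻⁴)(-0.2)+(8.1 × 10⁻⁴)(+0.21) = 2.2 × 10⁻⁴ → stable
  131–132 m: −αΔT+βΔS = −(2.5 × 10⁻⁴)(-5.8)+(8.1 × 10⁻⁴)(-0.95) = 6.8 × 10⁻⁴ → stable
  132–159 m: −αΔT+βΔS = −(2.5 × 10⁻⁴)(+5.6)+(8.1 × 10⁻⁴)(+0.05) = -1.4 × 10⁻³ → UNSTABLE
  159–192 m: −αΔT+βΔS = −(2.5 × 10⁻⁴)(-2.0)+(8.1 × 10⁻⁴)(+1.04) = 1.3 × 10⁻³ → stable
The 132–159 m interval has Δρ < 0: lighter water underlies denser water.

132–159 m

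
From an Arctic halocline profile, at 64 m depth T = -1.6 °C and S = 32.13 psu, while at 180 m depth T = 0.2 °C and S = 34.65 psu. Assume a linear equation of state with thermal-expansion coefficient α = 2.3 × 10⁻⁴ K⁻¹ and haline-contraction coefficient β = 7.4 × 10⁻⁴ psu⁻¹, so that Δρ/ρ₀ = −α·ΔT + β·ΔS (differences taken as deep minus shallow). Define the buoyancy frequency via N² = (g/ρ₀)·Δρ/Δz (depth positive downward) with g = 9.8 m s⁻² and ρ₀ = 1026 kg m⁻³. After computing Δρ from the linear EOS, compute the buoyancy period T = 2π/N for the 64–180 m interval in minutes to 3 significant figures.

9.46 min

ΔT = +1.8 K, ΔS = +2.52 psu (deep − shallow).
Δρ/ρ₀ = −αΔT + βΔS = -4.14 × 10⁻⁴ + 1.8648 × 10⁻³ = 1.4508 × 10⁻³, so Δρ ≈ 1.489 kg m⁻³.
N² = (g/ρ₀)·Δρ/Δz = g·(Δρ/ρ₀)/Δz = 9.8 × 1.4508 × 10⁻³ / 116 = 1.2257 × 10⁻⁴ s⁻².
N = √(1.2257 × 10⁻⁴) = 0.011071 rad s⁻¹ → T = 2π/N = 567.54 s = 9.4590 min ≈ 9.46 min.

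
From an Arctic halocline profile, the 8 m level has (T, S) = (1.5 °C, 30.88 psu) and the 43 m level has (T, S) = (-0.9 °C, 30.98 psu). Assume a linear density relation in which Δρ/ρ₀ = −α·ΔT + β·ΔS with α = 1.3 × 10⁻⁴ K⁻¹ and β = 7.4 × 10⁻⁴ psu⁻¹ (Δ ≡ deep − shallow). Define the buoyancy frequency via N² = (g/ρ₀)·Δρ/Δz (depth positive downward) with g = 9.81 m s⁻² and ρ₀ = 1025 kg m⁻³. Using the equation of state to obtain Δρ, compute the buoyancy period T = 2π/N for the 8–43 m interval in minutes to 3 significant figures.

10.1 min

ΔT = -2.4 K, ΔS = +0.10 psu (deep − shallow).
Δρ/ρ₀ = −αΔT + βΔS = 3.12 × 10⁻⁴ + 7.40 × 10⁻⁵ = 3.86 × 10⁻⁴, so Δρ ≈ 0.3956 kg m⁻³.
N² = (g/ρ₀)·Δρ/Δz = g·(Δρ/ρ₀)/Δz = 9.81 × 3.86 × 10⁻⁴ / 35 = 1.0819 × 10⁻⁴ s⁻².
N = √(1.0819 × 10⁻⁴) = 0.010401 rad s⁻¹ → T = 2π/N = 604.09 s = 10.068 min ≈ 10.1 min.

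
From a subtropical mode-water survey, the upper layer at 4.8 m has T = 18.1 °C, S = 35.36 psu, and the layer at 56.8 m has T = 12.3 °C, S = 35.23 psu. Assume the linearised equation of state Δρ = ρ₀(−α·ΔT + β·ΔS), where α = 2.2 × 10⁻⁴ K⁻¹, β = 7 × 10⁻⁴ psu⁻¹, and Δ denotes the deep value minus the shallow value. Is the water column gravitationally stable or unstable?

stable

ΔT = 12.3 − 18.1 = -5.8 K and ΔS = 35.23 − 35.36 = -0.13 psu (deep − shallow).
−αΔT = 1.276 × 10⁻³; βΔS = -9.10 × 10⁻⁵; sum Δρ/ρ₀ = 1.185 × 10⁻³.
Δρ/ρ₀ > 0, so Δρ > 0: deeper water is denser → statically stable.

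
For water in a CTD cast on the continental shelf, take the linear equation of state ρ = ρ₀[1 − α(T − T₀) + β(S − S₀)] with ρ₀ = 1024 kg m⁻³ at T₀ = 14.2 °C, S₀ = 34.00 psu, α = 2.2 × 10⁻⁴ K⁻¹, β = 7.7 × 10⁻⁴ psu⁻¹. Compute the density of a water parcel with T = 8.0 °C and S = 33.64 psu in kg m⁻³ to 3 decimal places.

T − T₀ = -6.2 K, S − S₀ = -0.36 psu.
Bracket = 1 − α·(-6.2) + β·(-0.36) = 1 + (1.0868 × 10⁻³) = 1.0010868.
ρ = 1024 × 1.0010868 = 1025.113 kg m⁻³.

1025.113 kg m⁻³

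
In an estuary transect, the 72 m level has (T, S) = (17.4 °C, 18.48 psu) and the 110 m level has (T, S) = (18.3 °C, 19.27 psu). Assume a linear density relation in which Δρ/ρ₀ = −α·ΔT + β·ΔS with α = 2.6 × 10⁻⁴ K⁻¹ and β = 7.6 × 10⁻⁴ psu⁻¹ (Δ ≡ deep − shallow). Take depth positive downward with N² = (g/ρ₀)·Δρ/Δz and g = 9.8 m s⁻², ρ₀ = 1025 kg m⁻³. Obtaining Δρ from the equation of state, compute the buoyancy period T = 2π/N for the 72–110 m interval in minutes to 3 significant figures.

10.8 min

ΔT = +0.9 K, ΔS = +0.79 psu (deep − shallow).
Δρ/ρ₀ = −αΔT + βΔS = -2.34 × 10⁻⁴ + 6.004 × 10⁻⁴ = 3.664 × 10⁻⁴, so Δρ ≈ 0.3756 kg m⁻³.
N² = (g/ρ₀)·Δρ/Δz = g·(Δρ/ρ₀)/Δz = 9.8 × 3.664 × 10⁻⁴ / 38 = 9.4493 × 10⁻⁵ s⁻².
N = √(9.4493 × 10⁻⁵) = 9.7208 × 10⁻³ rad s⁻¹ → T = 2π/N = 646.37 s = 10.773 min ≈ 10.8 min.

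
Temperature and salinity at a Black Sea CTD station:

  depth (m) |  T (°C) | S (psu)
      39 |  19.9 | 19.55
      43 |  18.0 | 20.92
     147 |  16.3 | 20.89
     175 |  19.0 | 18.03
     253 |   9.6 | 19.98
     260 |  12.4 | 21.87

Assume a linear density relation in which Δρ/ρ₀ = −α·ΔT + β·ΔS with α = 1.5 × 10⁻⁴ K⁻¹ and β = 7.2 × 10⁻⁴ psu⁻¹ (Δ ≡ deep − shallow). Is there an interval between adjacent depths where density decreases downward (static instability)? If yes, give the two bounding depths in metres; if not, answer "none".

Evaluate Δρ/ρ₀ = −αΔT + βΔS across each adjacent pair:
  39–43 m: −αΔT+βΔS = −(1.5 × 10⁻⁴)(-1.9)+(7.2 × 10⁻⁴)(+1.37) = 1.3 × 10⁻³ → stable
  43–147 m: −αΔT+βΔS = −(1.5 × 10⁻⁴)(-1.7)+(7.2 × 10⁻⁴)(-0.03) = 2.3 × 10⁻⁴ → stable
  147–175 m: −αΔT+βΔS = −(1.5 × 10⁻⁴)(+2.7)+(7.2 × 10⁻⁴)(-2.86) = -2.5 × 10⁻³ → UNSTABLE
  175–253 m: −αΔT+βΔS = −(1.5 × 10⁻⁴)(-9.4)+(7.2 × 10⁻⁴)(+1.95) = 2.8 × 10⁻³ → stable
  253–260 m: −αΔT+βΔS = −(1.5 × 10⁻⁴)(+2.8)+(7.2 × 10⁻⁴)(+1.89) = 9.4 × 10⁻⁴ → stable
The 147–175 m interval has Δρ < 0: lighter water underlies denser water.

147–175 m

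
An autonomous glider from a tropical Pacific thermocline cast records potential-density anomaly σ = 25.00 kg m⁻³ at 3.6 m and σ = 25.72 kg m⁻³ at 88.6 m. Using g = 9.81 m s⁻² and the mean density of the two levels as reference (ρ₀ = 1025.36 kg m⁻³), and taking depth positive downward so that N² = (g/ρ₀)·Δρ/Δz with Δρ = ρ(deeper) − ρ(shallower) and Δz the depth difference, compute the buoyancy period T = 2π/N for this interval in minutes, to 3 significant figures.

11.6 min

Δρ = 1025.72 − 1025.00 = 0.72 kg m⁻³ over Δz = 88.6 − 3.6 = 85 m.
N² = (9.81/1025.36) × (0.72/85) = 8.1041 × 10⁻⁵ s⁻².
N = √(8.1041 × 10⁻⁵) = 9.0023 × 10⁻³ rad s⁻¹, so T = 2π/N = 697.95 s = 11.633 min ≈ 11.6 min.
N² > 0, so the interval is statically stable.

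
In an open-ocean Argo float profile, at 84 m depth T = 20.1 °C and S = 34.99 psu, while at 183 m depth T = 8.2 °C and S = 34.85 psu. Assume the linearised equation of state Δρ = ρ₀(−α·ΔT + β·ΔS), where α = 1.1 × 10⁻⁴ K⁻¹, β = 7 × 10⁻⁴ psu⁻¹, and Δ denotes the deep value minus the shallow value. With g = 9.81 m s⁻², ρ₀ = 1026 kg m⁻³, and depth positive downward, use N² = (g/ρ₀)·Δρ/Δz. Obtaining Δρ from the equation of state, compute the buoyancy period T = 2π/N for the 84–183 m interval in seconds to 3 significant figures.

574 s

ΔT = -11.9 K, ΔS = -0.14 psu (deep − shallow).
Δρ/ρ₀ = −αΔT + βΔS = 1.309 × 10⁻³ − 9.80 × 10⁻⁵ = 1.211 × 10⁻³, so Δρ ≈ 1.242 kg m⁻³.
N² = (g/ρ₀)·Δρ/Δz = g·(Δρ/ρ₀)/Δz = 9.81 × 1.211 × 10⁻³ / 99 = 1.2000 × 10⁻⁴ s⁻².
N = √(1.2000 × 10⁻⁴) = 0.010954 rad s⁻¹ → T = 2π/N = 573.60 s ≈ 574 s.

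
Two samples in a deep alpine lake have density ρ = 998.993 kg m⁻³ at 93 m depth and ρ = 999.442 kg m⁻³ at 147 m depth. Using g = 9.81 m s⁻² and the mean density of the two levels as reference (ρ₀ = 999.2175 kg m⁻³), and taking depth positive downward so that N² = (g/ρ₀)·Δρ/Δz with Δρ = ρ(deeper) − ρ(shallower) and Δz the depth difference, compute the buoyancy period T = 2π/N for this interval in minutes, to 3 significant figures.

11.6 min

Δρ = 999.442 − 998.993 = 0.449 kg m⁻³ over Δz = 147 − 93 = 54 m.
N² = (9.81/999.2175) × (0.449/54) = 8.1632 × 10⁻⁵ s⁻².
N = √(8.1632 × 10⁻⁵) = 9.0350 × 10⁻³ rad s⁻¹, so T = 2π/N = 695.43 s = 11.590 min ≈ 11.6 min.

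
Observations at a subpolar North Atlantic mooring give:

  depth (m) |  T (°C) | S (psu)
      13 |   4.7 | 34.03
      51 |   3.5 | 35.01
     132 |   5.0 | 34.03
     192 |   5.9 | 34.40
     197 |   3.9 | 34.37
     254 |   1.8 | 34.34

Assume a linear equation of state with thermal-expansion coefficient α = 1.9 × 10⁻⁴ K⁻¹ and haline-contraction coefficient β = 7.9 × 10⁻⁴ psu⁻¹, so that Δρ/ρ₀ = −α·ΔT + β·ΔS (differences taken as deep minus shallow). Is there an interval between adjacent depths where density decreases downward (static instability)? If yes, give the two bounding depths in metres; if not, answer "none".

51–132 m

Evaluate Δρ/ρ₀ = −αΔT + βΔS across each adjacent pair:
  13–51 m: −αΔT+βΔS = −(1.9 × 10⁻⁴)(-1.2)+(7.9 × 10⁻⁴)(+0.98) = 1.0 × 10⁻³ → stable
  51–132 m: −αΔT+βΔS = −(1.9 × 10⁻⁴)(+1.5)+(7.9 × 10⁻⁴)(-0.98) = -1.1 × 10⁻³ → UNSTABLE
  132–192 m: −αΔT+βΔS = −(1.9 × 10⁻⁴)(+0.9)+(7.9 × 10⁻⁴)(+0.37) = 1.2 × 10⁻⁴ → stable
  192–197 m: −αΔT+βΔS = −(1.9 × 10⁻⁴)(-2.0)+(7.9 × 10⁻⁴)(-0.03) = 3.6 × 10⁻⁴ → stable
  197–254 m: −αΔT+βΔS = −(1.9 × 10⁻⁴)(-2.1)+(7.9 × 10⁻⁴)(-0.03) = 3.8 × 10⁻⁴ → stable
The 51–132 m interval has Δρ < 0: lighter water underlies denser water.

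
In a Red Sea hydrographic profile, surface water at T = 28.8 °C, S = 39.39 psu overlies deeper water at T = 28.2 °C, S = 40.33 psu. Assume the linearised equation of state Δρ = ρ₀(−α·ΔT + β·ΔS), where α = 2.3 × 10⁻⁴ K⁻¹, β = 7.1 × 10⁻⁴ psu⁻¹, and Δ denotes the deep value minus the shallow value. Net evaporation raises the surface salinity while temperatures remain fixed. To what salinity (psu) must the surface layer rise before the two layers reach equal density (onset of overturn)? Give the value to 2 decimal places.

40.52 psu

Neutral buoyancy requires −α(T_deep − T_surf) + β(S_deep − S_surf′) = 0.
S_surf′ = S_deep − (α/β)·ΔT = 40.33 − (2.3 × 10⁻⁴/7.1 × 10⁻⁴)·(-0.6) = 40.5244 psu.
Increase required: 40.5244 − 39.39 = 1.1344 psu.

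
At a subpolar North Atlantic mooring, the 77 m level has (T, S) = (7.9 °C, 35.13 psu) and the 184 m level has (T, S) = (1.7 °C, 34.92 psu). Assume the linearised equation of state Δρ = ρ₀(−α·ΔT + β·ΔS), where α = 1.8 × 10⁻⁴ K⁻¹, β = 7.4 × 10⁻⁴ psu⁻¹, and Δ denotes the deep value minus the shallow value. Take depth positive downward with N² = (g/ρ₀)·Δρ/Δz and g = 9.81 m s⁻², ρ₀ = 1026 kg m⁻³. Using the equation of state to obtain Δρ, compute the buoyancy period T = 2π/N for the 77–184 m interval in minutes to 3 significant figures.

11.2 min

ΔT = -6.2 K, ΔS = -0.21 psu (deep − shallow).
Δρ/ρ₀ = −αΔT + βΔS = 1.116 × 10⁻³ − 1.554 × 10⁻⁴ = 9.606 × 10⁻⁴, so Δρ ≈ 0.9856 kg m⁻³.
N² = (g/ρ₀)·Δρ/Δz = g·(Δρ/ρ₀)/Δz = 9.81 × 9.606 × 10⁻⁴ / 107 = 8.8070 × 10⁻⁵ s⁻².
N = √(8.8070 × 10⁻⁵) = 9.3846 × 10⁻³ rad s⁻¹ → T = 2π/N = 669.52 s = 11.159 min ≈ 11.2 min.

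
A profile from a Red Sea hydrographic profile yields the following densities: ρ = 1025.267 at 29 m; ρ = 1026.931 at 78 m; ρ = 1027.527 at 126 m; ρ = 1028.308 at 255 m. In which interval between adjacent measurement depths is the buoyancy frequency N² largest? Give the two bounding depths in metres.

29–78 m

Compute the density gradient over each adjacent pair:
  29–78 m: Δρ/Δz = 1.664/49 = 0.034 kg m⁻⁴
  78–126 m: Δρ/Δz = 0.596/48 = 0.012 kg m⁻⁴
  126–255 m: Δρ/Δz = 0.781/129 = 6.1 × 10⁻³ kg m⁻⁴
The largest gradient is in the 29–78 m interval — the pycnocline.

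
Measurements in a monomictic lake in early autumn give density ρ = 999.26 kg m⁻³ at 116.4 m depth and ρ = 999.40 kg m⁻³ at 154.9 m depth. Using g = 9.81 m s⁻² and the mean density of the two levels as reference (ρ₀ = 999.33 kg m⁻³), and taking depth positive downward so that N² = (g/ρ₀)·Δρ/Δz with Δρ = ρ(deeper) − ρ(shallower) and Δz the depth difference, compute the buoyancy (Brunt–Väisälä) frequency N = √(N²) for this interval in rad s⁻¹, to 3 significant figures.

5.97 × 10⁻³ rad s⁻¹

Δρ = 999.40 − 999.26 = 0.14 kg m⁻³ over Δz = 154.9 − 116.4 = 38.5 m.
N² = (9.81/999.33) × (0.14/38.5) = 3.5697 × 10⁻⁵ s⁻².
N = √(3.5697 × 10⁻⁵) = 5.9747 × 10⁻³ rad s⁻¹ ≈ 5.97 × 10⁻³ rad s⁻¹.
N² > 0, so the interval is statically stable.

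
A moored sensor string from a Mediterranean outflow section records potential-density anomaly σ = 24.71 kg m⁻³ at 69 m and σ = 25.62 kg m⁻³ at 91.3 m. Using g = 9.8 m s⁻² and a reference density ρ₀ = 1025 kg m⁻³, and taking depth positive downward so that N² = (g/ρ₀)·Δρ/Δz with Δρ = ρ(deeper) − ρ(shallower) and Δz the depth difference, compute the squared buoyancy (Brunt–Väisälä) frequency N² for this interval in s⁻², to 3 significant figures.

Δρ = 1025.62 − 1024.71 = 0.91 kg m⁻³ over Δz = 91.3 − 69 = 22.3 m.
N² = (9.8/1025) × (0.91/22.3) = 3.9016 × 10⁻⁴ s⁻² ≈ 3.90 × 10⁻⁴ s⁻².

3.90 × 10⁻⁴ s⁻²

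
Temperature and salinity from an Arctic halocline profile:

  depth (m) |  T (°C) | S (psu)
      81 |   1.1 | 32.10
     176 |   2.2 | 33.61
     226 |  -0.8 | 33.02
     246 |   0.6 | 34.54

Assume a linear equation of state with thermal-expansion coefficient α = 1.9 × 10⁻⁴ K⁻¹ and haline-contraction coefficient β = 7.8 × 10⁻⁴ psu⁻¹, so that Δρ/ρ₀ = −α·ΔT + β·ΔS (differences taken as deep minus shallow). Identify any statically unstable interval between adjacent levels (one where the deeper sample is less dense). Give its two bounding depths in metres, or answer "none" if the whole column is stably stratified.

Evaluate Δρ/ρ₀ = −αΔT + βΔS across each adjacent pair:
  81–176 m: −αΔT+βΔS = −(1.9 × 10⁻⁴)(+1.1)+(7.8 × 10⁻⁴)(+1.51) = 9.7 × 10⁻⁴ → stable
  176–226 m: −αΔT+βΔS = −(1.9 × 10⁻⁴)(-3.0)+(7.8 × 10⁻⁴)(-0.59) = 1.1 × 10⁻⁴ → stable
  226–246 m: −αΔT+βΔS = −(1.9 × 10⁻⁴)(+1.4)+(7.8 × 10⁻⁴)(+1.52) = 9.2 × 10⁻⁴ → stable
Every interval has Δρ > 0: the column is stably stratified throughout.

none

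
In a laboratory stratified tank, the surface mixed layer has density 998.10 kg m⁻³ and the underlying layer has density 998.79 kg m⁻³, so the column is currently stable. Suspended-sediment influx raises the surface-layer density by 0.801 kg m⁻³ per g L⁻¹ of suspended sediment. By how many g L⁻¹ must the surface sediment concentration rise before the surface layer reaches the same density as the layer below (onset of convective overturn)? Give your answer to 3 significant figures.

Density deficit of the surface layer: 998.79 − 998.10 = 0.69 kg m⁻³.
Required change = 0.69 / 0.801 = 0.861 g L⁻¹.

0.861 g L⁻¹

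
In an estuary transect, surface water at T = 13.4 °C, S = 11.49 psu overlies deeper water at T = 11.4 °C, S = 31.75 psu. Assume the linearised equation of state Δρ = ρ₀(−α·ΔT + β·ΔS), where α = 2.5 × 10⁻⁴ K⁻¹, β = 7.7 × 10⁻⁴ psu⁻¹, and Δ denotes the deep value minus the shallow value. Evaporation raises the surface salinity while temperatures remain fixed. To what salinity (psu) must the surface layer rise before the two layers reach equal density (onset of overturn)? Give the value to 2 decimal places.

32.40 psu

Neutral buoyancy requires −α(T_deep − T_surf) + β(S_deep − S_surf′) = 0.
S_surf′ = S_deep − (α/β)·ΔT = 31.75 − (2.5 × 10⁻⁴/7.7 × 10⁻⁴)·(-2.0) = 32.3994 psu.
Increase required: 32.3994 − 11.49 = 20.9094 psu.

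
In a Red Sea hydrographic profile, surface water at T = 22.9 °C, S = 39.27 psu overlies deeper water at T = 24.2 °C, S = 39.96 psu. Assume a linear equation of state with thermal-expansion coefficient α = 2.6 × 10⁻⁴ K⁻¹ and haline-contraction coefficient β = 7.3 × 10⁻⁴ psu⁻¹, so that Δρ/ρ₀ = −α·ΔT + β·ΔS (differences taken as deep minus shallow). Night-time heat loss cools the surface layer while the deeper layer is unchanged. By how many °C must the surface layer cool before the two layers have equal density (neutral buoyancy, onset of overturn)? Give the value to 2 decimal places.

0.64 °C

Neutral buoyancy requires Δρ = 0, i.e. −α(T_deep − T_surf′) + β(S_deep − S_surf) = 0.
T_surf′ = T_deep − (β/α)·ΔS = 24.2 − (7.3 × 10⁻⁴/2.6 × 10⁻⁴)·(+0.69) = 22.2627 °C.
Cooling required: 22.9 − (22.2627) = 0.6373 °C.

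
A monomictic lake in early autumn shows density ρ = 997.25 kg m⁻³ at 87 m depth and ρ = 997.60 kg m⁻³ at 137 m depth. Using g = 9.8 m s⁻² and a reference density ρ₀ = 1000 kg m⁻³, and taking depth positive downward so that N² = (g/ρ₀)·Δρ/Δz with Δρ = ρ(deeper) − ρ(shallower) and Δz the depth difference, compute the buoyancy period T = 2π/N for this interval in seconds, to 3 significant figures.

759 s

Δρ = 997.60 − 997.25 = 0.35 kg m⁻³ over Δz = 137 − 87 = 50 m.
N² = (9.8/1000) × (0.35/50) = 6.8600 × 10⁻⁵ s⁻².
N = √(6.8600 × 10⁻⁵) = 8.2825 × 10⁻³ rad s⁻¹, so T = 2π/N = 758.61 s ≈ 759 s.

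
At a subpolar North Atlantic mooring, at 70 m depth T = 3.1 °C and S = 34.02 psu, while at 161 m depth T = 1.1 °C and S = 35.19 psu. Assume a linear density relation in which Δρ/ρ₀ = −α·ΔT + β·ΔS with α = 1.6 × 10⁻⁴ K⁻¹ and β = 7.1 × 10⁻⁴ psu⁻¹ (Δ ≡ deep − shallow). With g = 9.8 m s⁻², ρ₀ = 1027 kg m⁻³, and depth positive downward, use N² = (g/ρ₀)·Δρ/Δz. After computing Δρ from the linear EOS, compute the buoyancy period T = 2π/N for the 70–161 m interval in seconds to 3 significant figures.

ΔT = -2.0 K, ΔS = +1.17 psu (deep − shallow).
Δρ/ρ₀ = −αΔT + βΔS = 3.20 × 10⁻⁴ + 8.307 × 10⁻⁴ = 1.1507 × 10⁻³, so Δρ ≈ 1.182 kg m⁻³.
N² = (g/ρ₀)·Δρ/Δz = g·(Δρ/ρ₀)/Δz = 9.8 × 1.1507 × 10⁻³ / 91 = 1.2392 × 10⁻⁴ s⁻².
N = √(1.2392 × 10⁻⁴) = 0.011132 rad s⁻¹ → T = 2π/N = 564.43 s ≈ 564 s.

564 s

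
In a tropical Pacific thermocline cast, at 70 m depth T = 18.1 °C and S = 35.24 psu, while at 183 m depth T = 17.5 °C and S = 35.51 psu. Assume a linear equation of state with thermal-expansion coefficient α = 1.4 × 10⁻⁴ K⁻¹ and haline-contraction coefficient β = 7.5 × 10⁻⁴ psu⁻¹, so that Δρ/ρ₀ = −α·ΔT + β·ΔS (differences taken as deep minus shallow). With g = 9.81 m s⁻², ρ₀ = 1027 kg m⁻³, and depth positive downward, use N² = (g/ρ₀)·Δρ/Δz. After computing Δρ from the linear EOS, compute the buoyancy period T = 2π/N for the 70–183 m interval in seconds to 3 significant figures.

ΔT = -0.6 K, ΔS = +0.27 psu (deep − shallow).
Δρ/ρ₀ = −αΔT + βΔS = 8.40 × 10⁻⁵ + 2.025 × 10⁻⁴ = 2.865 × 10⁻⁴, so Δρ ≈ 0.2942 kg m⁻³.
N² = (g/ρ₀)·Δρ/Δz = g·(Δρ/ρ₀)/Δz = 9.81 × 2.865 × 10⁻⁴ / 113 = 2.4872 × 10⁻⁵ s⁻².
N = √(2.4872 × 10⁻⁵) = 4.9872 × 10⁻³ rad s⁻¹ → T = 2π/N = 1.2599 × 10³ s ≈ 1.26 × 10³ s.

1.26 × 10³ s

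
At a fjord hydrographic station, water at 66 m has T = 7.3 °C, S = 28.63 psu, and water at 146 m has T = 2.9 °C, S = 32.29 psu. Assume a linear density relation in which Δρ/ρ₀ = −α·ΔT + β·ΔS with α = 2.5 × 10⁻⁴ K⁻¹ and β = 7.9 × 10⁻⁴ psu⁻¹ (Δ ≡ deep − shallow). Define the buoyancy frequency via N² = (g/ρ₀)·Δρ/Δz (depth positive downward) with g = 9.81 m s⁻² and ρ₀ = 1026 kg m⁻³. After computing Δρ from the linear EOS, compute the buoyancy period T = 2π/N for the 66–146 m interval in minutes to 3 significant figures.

ΔT = -4.4 K, ΔS = +3.66 psu (deep − shallow).
Δρ/ρ₀ = −αΔT + βΔS = 1.10 × 10⁻³ + 2.8914 × 10⁻³ = 3.9914 × 10⁻³, so Δρ ≈ 4.095 kg m⁻³.
N² = (g/ρ₀)·Δρ/Δz = g·(Δρ/ρ₀)/Δz = 9.81 × 3.9914 × 10⁻³ / 80 = 4.8945 × 10⁻⁴ s⁻².
N = √(4.8945 × 10⁻⁴) = 0.022124 rad s⁻¹ → T = 2π/N = 284.00 s = 4.7333 min ≈ 4.73 min.

4.73 min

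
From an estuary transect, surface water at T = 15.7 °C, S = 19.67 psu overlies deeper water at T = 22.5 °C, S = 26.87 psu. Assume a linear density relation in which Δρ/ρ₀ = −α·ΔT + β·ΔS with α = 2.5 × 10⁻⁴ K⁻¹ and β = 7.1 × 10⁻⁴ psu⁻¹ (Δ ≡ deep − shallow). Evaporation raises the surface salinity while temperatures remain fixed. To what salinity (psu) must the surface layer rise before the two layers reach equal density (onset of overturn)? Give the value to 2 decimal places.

Neutral buoyancy requires −α(T_deep − T_surf) + β(S_deep − S_surf′) = 0.
S_surf′ = S_deep − (α/β)·ΔT = 26.87 − (2.5 × 10⁻⁴/7.1 × 10⁻⁴)·(+6.8) = 24.4756 psu.
Increase required: 24.4756 − 19.67 = 4.8056 psu.

24.48 psu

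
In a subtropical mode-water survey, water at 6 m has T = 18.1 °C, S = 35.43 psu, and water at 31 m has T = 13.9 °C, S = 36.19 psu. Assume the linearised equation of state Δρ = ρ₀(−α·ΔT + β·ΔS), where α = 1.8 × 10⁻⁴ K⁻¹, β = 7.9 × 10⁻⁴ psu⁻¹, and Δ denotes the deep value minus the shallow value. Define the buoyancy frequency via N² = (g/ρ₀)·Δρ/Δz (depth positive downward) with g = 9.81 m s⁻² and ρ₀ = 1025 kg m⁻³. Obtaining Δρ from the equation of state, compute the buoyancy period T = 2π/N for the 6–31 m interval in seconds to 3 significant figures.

272 s

ΔT = -4.2 K, ΔS = +0.76 psu (deep − shallow).
Δρ/ρ₀ = −αΔT + βΔS = 7.56 × 10⁻⁴ + 6.004 × 10⁻⁴ = 1.3564 × 10⁻³, so Δρ ≈ 1.390 kg m⁻³.
N² = (g/ρ₀)·Δρ/Δz = g·(Δρ/ρ₀)/Δz = 9.81 × 1.3564 × 10⁻³ / 25 = 5.3225 × 10⁻⁴ s⁻².
N = √(5.3225 × 10⁻⁴) = 0.023071 rad s⁻¹ → T = 2π/N = 272.34 s ≈ 272 s.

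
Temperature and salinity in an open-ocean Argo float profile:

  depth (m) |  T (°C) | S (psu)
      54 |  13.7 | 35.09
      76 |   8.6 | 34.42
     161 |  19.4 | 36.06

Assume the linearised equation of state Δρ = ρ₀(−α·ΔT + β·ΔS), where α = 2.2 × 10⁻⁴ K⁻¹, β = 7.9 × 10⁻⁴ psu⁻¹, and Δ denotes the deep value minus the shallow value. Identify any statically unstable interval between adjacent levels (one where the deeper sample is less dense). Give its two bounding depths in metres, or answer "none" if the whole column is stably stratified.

76–161 m

Evaluate Δρ/ρ₀ = −αΔT + βΔS across each adjacent pair:
  54–76 m: −αΔT+βΔS = −(2.2 × 10⁻⁴)(-5.1)+(7.9 × 10⁻⁴)(-0.67) = 5.9 × 10⁻⁴ → stable
  76–161 m: −αΔT+βΔS = −(2.2 × 10⁻⁴)(+10.8)+(7.9 × 10⁻⁴)(+1.64) = -1.1 × 10⁻³ → UNSTABLE
The 76–161 m interval has Δρ < 0: lighter water underlies denser water.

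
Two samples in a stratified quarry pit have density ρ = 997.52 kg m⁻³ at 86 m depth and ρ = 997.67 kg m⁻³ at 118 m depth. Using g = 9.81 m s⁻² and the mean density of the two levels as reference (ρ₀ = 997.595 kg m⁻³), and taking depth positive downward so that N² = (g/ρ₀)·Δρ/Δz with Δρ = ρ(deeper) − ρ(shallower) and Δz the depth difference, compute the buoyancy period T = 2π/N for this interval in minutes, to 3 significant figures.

Δρ = 997.67 − 997.52 = 0.15 kg m⁻³ over Δz = 118 − 86 = 32 m.
N² = (9.81/997.595) × (0.15/32) = 4.6095 × 10⁻⁵ s⁻².
N = √(4.6095 × 10⁻⁵) = 6.7893 × 10⁻³ rad s⁻¹, so T = 2π/N = 925.45 s = 15.424 min ≈ 15.4 min.
A positive N² confirms static stability across the interval.

15.4 min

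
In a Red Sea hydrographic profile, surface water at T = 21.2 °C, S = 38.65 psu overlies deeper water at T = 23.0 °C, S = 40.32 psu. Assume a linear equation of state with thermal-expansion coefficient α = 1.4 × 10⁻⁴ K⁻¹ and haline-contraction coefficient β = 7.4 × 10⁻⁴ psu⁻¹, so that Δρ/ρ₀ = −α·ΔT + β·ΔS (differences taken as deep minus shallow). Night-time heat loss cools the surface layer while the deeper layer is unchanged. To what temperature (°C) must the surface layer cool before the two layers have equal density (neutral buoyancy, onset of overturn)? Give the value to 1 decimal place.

14.2 °C

Neutral buoyancy requires Δρ = 0, i.e. −α(T_deep − T_surf′) + β(S_deep − S_surf) = 0.
T_surf′ = T_deep − (β/α)·ΔS = 23.0 − (7.4 × 10⁻⁴/1.4 × 10⁻⁴)·(+1.67) = 14.173 °C.
Cooling required: 21.2 − (14.173) = 7.027 °C.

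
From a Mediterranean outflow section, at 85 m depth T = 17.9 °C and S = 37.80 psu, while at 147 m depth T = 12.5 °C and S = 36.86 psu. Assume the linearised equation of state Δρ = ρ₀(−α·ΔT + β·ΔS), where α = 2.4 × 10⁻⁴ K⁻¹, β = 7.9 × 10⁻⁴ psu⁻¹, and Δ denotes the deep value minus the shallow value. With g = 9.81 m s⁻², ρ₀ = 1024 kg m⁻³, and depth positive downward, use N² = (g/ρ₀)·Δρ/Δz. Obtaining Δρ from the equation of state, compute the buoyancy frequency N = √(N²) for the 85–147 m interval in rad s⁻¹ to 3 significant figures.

ΔT = -5.4 K, ΔS = -0.94 psu (deep − shallow).
Δρ/ρ₀ = −αΔT + βΔS = 1.296 × 10⁻³ − 7.426 × 10⁻⁴ = 5.534 × 10⁻⁴, so Δρ ≈ 0.5667 kg m⁻³.
N² = (g/ρ₀)·Δρ/Δz = g·(Δρ/ρ₀)/Δz = 9.81 × 5.534 × 10⁻⁴ / 62 = 8.7562 × 10⁻⁵ s⁻².
N = √(8.7562 × 10⁻⁵) = 9.3575 × 10⁻³ rad s⁻¹ ≈ 9.36 × 10⁻³ rad s⁻¹.

9.36 × 10⁻³ rad s⁻¹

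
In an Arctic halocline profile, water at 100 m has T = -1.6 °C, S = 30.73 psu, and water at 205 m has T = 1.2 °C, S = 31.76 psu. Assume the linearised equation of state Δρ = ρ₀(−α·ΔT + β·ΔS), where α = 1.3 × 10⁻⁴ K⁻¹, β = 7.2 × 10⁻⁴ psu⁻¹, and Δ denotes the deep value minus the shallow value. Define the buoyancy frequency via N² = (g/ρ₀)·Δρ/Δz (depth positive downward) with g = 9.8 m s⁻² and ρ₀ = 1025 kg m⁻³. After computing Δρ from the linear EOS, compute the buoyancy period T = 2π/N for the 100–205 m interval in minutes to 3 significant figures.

17.6 min

ΔT = +2.8 K, ΔS = +1.03 psu (deep − shallow).
Δρ/ρ₀ = −αΔT + βΔS = -3.64 × 10⁻⁴ + 7.416 × 10⁻⁴ = 3.776 × 10⁻⁴, so Δρ ≈ 0.3870 kg m⁻³.
N² = (g/ρ₀)·Δρ/Δz = g·(Δρ/ρ₀)/Δz = 9.8 × 3.776 × 10⁻⁴ / 105 = 3.5243 × 10⁻⁵ s⁻².
N = √(3.5243 × 10⁻⁵) = 5.9366 × 10⁻³ rad s⁻¹ → T = 2π/N = 1.0584 × 10³ s = 17.640 min ≈ 17.6 min.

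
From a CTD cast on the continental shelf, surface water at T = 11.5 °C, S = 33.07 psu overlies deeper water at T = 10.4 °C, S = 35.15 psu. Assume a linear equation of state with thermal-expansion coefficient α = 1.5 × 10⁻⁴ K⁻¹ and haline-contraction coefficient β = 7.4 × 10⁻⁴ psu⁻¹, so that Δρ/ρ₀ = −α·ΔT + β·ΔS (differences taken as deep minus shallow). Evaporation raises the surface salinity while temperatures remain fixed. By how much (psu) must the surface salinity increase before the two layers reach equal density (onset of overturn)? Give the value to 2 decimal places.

2.30 psu

Neutral buoyancy requires −α(T_deep − T_surf) + β(S_deep − S_surf′) = 0.
S_surf′ = S_deep − (α/β)·ΔT = 35.15 − (1.5 × 10⁻⁴/7.4 × 10⁻⁴)·(-1.1) = 35.3730 psu.
Increase required: 35.3730 − 33.07 = 2.3030 psu.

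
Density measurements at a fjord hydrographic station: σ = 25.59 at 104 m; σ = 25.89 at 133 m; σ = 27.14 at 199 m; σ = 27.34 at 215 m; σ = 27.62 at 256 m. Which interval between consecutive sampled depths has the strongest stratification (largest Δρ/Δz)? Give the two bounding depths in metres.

133–199 m

Compute the density gradient over each adjacent pair:
  104–133 m: Δρ/Δz = 0.30/29 = 0.010 kg m⁻⁴
  133–199 m: Δρ/Δz = 1.25/66 = 0.019 kg m⁻⁴
  199–215 m: Δρ/Δz = 0.20/16 = 0.013 kg m⁻⁴
  215–256 m: Δρ/Δz = 0.28/41 = 6.8 × 10⁻³ kg m⁻⁴
The largest gradient is in the 133–199 m interval — the pycnocline.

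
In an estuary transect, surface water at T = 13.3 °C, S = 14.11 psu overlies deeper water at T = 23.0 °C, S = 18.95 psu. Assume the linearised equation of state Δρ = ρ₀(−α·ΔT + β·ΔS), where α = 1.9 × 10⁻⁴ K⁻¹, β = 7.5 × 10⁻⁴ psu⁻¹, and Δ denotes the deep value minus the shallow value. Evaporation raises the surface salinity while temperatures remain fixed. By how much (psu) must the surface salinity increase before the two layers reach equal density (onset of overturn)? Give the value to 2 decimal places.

2.38 psu

Neutral buoyancy requires −α(T_deep − T_surf) + β(S_deep − S_surf′) = 0.
S_surf′ = S_deep − (α/β)·ΔT = 18.95 − (1.9 × 10⁻⁴/7.5 × 10⁻⁴)·(+9.7) = 16.4927 psu.
Increase required: 16.4927 − 14.11 = 2.3827 psu.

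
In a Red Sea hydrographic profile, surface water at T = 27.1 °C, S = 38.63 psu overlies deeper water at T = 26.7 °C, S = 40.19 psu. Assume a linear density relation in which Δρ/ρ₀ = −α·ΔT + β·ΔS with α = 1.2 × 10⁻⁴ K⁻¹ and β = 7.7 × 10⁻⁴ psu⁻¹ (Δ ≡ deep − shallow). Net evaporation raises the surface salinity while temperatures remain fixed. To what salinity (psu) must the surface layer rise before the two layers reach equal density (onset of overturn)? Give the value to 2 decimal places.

Neutral buoyancy requires −α(T_deep − T_surf) + β(S_deep − S_surf′) = 0.
S_surf′ = S_deep − (α/β)·ΔT = 40.19 − (1.2 × 10⁻⁴/7.7 × 10⁻⁴)·(-0.4) = 40.2523 psu.
Increase required: 40.2523 − 38.63 = 1.6223 psu.

40.25 psu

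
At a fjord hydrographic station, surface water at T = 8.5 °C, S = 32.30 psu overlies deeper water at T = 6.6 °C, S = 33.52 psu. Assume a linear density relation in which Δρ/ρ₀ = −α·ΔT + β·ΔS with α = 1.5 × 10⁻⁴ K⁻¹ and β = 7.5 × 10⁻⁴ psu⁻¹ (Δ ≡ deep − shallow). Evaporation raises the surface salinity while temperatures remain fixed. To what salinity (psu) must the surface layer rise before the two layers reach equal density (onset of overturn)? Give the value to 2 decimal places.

Neutral buoyancy requires −α(T_deep − T_surf) + β(S_deep − S_surf′) = 0.
S_surf′ = S_deep − (α/β)·ΔT = 33.52 − (1.5 × 10⁻⁴/7.5 × 10⁻⁴)·(-1.9) = 33.9000 psu.
Increase required: 33.9000 − 32.30 = 1.6000 psu.

33.90 psu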